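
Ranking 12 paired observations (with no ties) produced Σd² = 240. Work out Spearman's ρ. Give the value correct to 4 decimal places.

ρ = 1 − 6Σd² / [n(n²−1)] = 1 − 6×240 / (12×143)
  = 1 − 1440/1716 = 1 − 0.83916 ≈ 0.1608

0.1608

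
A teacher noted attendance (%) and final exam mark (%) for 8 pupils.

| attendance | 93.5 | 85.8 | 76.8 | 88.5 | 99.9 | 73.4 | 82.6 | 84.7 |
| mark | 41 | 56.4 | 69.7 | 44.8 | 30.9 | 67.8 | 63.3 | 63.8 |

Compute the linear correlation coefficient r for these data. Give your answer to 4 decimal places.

n = 8, Σx = 685.2, Σy = 437.7, Σx² = 59198.8, Σy² = 25356.07, Σxy = 36686.25
nΣxy − ΣxΣy = 293490 − 299912.04 = -6422.04
nΣx² − (Σx)² = 473590.4 − 469499.04 = 4091.36; nΣy² − (Σy)² = 202848.56 − 191581.29 = 11267.27
r = -6422.04 / √(4091.36 × 11267.27) = -6422.04 / 6789.5845 ≈ -0.9459

-0.9459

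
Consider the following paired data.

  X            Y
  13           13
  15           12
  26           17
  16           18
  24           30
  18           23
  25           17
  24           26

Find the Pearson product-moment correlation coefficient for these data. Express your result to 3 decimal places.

0.537

n = 8, ΣX = 161, ΣY = 156, ΣX² = 3427, ΣY² = 3320, ΣXY = 3262
nΣXY − ΣXΣY = 26096 − 25116 = 980
nΣX² − (ΣX)² = 27416 − 25921 = 1495; nΣY² − (ΣY)² = 26560 − 24336 = 2224
r = 980 / √(1495 × 2224) = 980 / 1823.4253 ≈ 0.537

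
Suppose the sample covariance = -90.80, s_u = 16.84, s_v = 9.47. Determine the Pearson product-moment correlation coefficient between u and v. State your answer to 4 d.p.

-0.5694

r = Cov(u,v) / (s_u · s_v) = -90.80 / (16.84 × 9.47)
  = -90.80 / 159.4748 ≈ -0.5694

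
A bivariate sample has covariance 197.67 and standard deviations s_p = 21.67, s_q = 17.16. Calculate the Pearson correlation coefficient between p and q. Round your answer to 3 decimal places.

r = Cov(p,q) / (s_p · s_q) = 197.67 / (21.67 × 17.16)
  = 197.67 / 371.8572 ≈ 0.532

0.532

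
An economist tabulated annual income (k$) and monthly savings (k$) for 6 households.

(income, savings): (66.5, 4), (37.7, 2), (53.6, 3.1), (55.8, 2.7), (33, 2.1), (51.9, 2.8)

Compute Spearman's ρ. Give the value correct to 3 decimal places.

Rank income: 6, 2, 4, 5, 1, 3
Rank savings: 6, 1, 5, 3, 2, 4
d = rank(income) − rank(savings): 0, 1, -1, 2, -1, -1; Σd² = 8
ρ = 1 − 6Σd² / [n(n²−1)] = 1 − 6×8 / (6×35) = 1 − 48/210 ≈ 0.771

0.771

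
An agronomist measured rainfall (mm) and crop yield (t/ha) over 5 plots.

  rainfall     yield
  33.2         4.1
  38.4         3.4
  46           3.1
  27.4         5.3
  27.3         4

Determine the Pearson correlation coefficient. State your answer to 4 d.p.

-0.8213

n = 5, Σx = 172.3, Σy = 19.9, Σx² = 6188.85, Σy² = 82.07, Σxy = 663.7
nΣxy − ΣxΣy = 3318.5 − 3428.77 = -110.27
nΣx² − (Σx)² = 30944.25 − 29687.29 = 1256.96; nΣy² − (Σy)² = 410.35 − 396.01 = 14.34
r = -110.27 / √(1256.96 × 14.34) = -110.27 / 134.2565 ≈ -0.8213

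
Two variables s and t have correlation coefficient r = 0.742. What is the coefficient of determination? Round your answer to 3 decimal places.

r² = (0.742)² = 0.551

0.551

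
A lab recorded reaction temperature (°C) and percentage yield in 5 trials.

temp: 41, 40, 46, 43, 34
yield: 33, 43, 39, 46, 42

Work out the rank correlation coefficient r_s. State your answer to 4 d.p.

-0.1000

Rank temp: 3, 2, 5, 4, 1
Rank yield: 1, 4, 2, 5, 3
d = rank(temp) − rank(yield): 2, -2, 3, -1, -2; Σd² = 22
ρ = 1 − 6Σd² / [n(n²−1)] = 1 − 6×22 / (5×24) = 1 − 132/120 ≈ -0.1000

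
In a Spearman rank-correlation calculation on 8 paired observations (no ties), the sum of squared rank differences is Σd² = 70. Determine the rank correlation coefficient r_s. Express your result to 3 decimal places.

ρ = 1 − 6Σd² / [n(n²−1)] = 1 − 6×70 / (8×63)
  = 1 − 420/504 = 1 − 0.8333 ≈ 0.167

0.167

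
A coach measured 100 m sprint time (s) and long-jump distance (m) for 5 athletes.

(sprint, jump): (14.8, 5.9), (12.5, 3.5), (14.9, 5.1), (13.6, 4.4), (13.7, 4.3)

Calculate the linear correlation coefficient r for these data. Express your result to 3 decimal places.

n = 5, Σx = 69.5, Σy = 23.2, Σx² = 969.95, Σy² = 110.92, Σxy = 325.81
nΣxy − ΣxΣy = 1629.05 − 1612.4 = 16.65
nΣx² − (Σx)² = 4849.75 − 4830.25 = 19.5; nΣy² − (Σy)² = 554.6 − 538.24 = 16.36
r = 16.65 / √(19.5 × 16.36) = 16.65 / 17.8611 ≈ 0.932

0.932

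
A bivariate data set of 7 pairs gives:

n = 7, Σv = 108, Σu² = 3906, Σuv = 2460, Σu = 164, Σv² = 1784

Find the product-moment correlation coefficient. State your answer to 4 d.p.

-0.8116

r = (nΣuv − ΣuΣv) / √[(nΣu² − (Σu)²)(nΣv² − (Σv)²)]
Numerator: 7×2460 − 164×108 = -492
Denominator: √[(27342 − 26896)(12488 − 11664)] = √[446 × 824] = 606.2211
r = -492 / 606.2211 ≈ -0.8116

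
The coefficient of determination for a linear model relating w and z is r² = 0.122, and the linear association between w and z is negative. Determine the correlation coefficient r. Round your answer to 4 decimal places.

-0.3493

|r| = √0.122 = 0.3493
The association is negative, so r = −0.3493.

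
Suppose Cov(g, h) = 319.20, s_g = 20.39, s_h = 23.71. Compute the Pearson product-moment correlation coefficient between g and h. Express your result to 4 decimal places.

r = Cov(g,h) / (s_g · s_h) = 319.20 / (20.39 × 23.71)
  = 319.20 / 483.4469 ≈ 0.6603

0.6603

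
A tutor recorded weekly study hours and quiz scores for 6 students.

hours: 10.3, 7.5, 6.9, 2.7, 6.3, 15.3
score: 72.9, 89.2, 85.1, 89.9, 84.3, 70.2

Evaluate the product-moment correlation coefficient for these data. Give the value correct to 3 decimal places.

-0.895

n = 6, Σx = 49, Σy = 491.6, Σx² = 491.02, Σy² = 40629.6, Σxy = 3854.94
nΣxy − ΣxΣy = 23129.64 − 24088.4 = -958.76
nΣx² − (Σx)² = 2946.12 − 2401 = 545.12; nΣy² − (Σy)² = 243777.6 − 241670.56 = 2107.04
r = -958.76 / √(545.12 × 2107.04) = -958.76 / 1071.7227 ≈ -0.895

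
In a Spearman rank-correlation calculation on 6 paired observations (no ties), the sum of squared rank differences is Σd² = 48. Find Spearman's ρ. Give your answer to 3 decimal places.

ρ = 1 − 6Σd² / [n(n²−1)] = 1 − 6×48 / (6×35)
  = 1 − 288/210 = 1 − 1.3714 ≈ -0.371

-0.371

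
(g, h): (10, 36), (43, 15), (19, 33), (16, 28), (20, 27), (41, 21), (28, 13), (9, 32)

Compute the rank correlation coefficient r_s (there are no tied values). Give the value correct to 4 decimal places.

-0.8095

Rank g: 2, 8, 4, 3, 5, 7, 6, 1
Rank h: 8, 2, 7, 5, 4, 3, 1, 6
d = rank(g) − rank(h): -6, 6, -3, -2, 1, 4, 5, -5; Σd² = 152
ρ = 1 − 6Σd² / [n(n²−1)] = 1 − 6×152 / (8×63) = 1 − 912/504 ≈ -0.8095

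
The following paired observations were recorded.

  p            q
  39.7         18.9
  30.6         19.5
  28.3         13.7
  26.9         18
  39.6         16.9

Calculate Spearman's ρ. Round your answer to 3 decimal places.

Rank p: 5, 3, 2, 1, 4
Rank q: 4, 5, 1, 3, 2
d = rank(p) − rank(q): 1, -2, 1, -2, 2; Σd² = 14
ρ = 1 − 6Σd² / [n(n²−1)] = 1 − 6×14 / (5×24) = 1 − 84/120 ≈ 0.300

0.300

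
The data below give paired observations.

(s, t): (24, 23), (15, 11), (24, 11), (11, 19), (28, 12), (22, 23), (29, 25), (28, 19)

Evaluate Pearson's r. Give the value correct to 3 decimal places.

n = 8, Σs = 181, Σt = 143, Σs² = 4391, Σt² = 2791, Σst = 3289
nΣst − ΣsΣt = 26312 − 25883 = 429
nΣs² − (Σs)² = 35128 − 32761 = 2367; nΣt² − (Σt)² = 22328 − 20449 = 1879
r = 429 / √(2367 × 1879) = 429 / 2108.9317 ≈ 0.203

0.203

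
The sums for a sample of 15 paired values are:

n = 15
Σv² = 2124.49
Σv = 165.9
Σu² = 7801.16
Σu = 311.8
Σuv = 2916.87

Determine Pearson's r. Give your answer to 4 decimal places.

r = (nΣuv − ΣuΣv) / √[(nΣu² − (Σu)²)(nΣv² − (Σv)²)]
Numerator: 15×2916.87 − 311.8×165.9 = -7974.57
Denominator: √[(117017.4 − 97219.24)(31867.35 − 27522.81)] = √[19798.16 × 4344.54] = 9274.3678
r = -7974.57 / 9274.3678 ≈ -0.8599

-0.8599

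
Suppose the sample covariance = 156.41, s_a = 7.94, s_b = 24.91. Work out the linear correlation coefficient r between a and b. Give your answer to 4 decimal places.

0.7908

r = Cov(a,b) / (s_a · s_b) = 156.41 / (7.94 × 24.91)
  = 156.41 / 197.7854 ≈ 0.7908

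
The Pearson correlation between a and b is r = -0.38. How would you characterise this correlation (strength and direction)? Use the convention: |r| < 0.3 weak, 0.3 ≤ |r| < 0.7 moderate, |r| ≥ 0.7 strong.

moderate negative

r = -0.38 < 0 so the relationship is negative.
|r| = 0.38, which falls in the moderate range.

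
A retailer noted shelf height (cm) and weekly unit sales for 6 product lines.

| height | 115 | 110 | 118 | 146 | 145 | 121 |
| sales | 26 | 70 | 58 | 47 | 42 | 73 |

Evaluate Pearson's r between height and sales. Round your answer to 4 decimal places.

-0.3172

n = 6, Σx = 755, Σy = 316, Σx² = 96231, Σy² = 18242, Σxy = 39319
nΣxy − ΣxΣy = 235914 − 238580 = -2666
nΣx² − (Σx)² = 577386 − 570025 = 7361; nΣy² − (Σy)² = 109452 − 99856 = 9596
r = -2666 / √(7361 × 9596) = -2666 / 8404.5319 ≈ -0.3172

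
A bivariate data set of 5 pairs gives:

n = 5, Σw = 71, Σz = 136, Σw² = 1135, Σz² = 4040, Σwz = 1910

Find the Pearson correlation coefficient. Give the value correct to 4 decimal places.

r = (nΣwz − ΣwΣz) / √[(nΣw² − (Σw)²)(nΣz² − (Σz)²)]
Numerator: 5×1910 − 71×136 = -106
Denominator: √[(5675 − 5041)(20200 − 18496)] = √[634 × 1704] = 1039.3921
r = -106 / 1039.3921 ≈ -0.1020

-0.1020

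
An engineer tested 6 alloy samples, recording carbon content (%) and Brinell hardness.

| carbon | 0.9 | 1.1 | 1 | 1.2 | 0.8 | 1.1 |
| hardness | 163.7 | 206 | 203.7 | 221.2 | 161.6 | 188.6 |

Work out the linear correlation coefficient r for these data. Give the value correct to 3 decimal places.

0.897

n = 6, Σx = 6.1, Σy = 1144.8, Σx² = 6.31, Σy² = 221341.34, Σxy = 1179.81
nΣxy − ΣxΣy = 7078.86 − 6983.28 = 95.58
nΣx² − (Σx)² = 37.86 − 37.21 = 0.65; nΣy² − (Σy)² = 1328048.04 − 1310567.04 = 17481
r = 95.58 / √(0.65 × 17481) = 95.58 / 106.5957 ≈ 0.897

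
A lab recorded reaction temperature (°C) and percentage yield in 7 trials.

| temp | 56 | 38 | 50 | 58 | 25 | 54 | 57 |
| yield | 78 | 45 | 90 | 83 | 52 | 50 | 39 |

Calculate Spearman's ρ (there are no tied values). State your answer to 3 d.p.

Rank temp: 5, 2, 3, 7, 1, 4, 6
Rank yield: 5, 2, 7, 6, 4, 3, 1
d = rank(temp) − rank(yield): 0, 0, -4, 1, -3, 1, 5; Σd² = 52
ρ = 1 − 6Σd² / [n(n²−1)] = 1 − 6×52 / (7×48) = 1 − 312/336 ≈ 0.071

0.071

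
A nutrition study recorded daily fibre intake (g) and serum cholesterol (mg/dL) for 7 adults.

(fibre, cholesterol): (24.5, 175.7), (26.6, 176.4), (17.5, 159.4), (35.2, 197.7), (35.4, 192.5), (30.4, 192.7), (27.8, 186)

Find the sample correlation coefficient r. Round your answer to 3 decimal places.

0.960

n = 7, Σx = 197.4, Σy = 1280.4, Σx² = 5803.26, Σy² = 235266.64, Σxy = 36588.81
nΣxy − ΣxΣy = 256121.67 − 252750.96 = 3370.71
nΣx² − (Σx)² = 40622.82 − 38966.76 = 1656.06; nΣy² − (Σy)² = 1646866.48 − 1639424.16 = 7442.32
r = 3370.71 / √(1656.06 × 7442.32) = 3370.71 / 3510.6877 ≈ 0.960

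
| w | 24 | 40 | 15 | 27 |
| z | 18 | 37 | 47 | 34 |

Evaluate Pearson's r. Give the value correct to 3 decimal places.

-0.185

n = 4, Σw = 106, Σz = 136, Σw² = 3130, Σz² = 5058, Σwz = 3535
nΣwz − ΣwΣz = 14140 − 14416 = -276
nΣw² − (Σw)² = 12520 − 11236 = 1284; nΣz² − (Σz)² = 20232 − 18496 = 1736
r = -276 / √(1284 × 1736) = -276 / 1492.9916 ≈ -0.185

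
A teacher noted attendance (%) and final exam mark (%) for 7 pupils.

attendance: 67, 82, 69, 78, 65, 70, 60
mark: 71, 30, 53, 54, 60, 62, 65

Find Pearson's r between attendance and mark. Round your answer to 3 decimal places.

-0.802

n = 7, Σx = 491, Σy = 395, Σx² = 34783, Σy² = 23335, Σxy = 27226
nΣxy − ΣxΣy = 190582 − 193945 = -3363
nΣx² − (Σx)² = 243481 − 241081 = 2400; nΣy² − (Σy)² = 163345 − 156025 = 7320
r = -3363 / √(2400 × 7320) = -3363 / 4191.4198 ≈ -0.802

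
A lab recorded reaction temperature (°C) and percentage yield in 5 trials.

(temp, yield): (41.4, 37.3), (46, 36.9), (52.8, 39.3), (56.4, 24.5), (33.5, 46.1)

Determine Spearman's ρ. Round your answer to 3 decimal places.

Rank temp: 2, 3, 4, 5, 1
Rank yield: 3, 2, 4, 1, 5
d = rank(temp) − rank(yield): -1, 1, 0, 4, -4; Σd² = 34
ρ = 1 − 6Σd² / [n(n²−1)] = 1 − 6×34 / (5×24) = 1 − 204/120 ≈ -0.700

-0.700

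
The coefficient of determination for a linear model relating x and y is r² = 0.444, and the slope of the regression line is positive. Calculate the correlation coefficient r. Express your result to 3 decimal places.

0.666

|r| = √0.444 = 0.666
The association is positive, so r = 0.666.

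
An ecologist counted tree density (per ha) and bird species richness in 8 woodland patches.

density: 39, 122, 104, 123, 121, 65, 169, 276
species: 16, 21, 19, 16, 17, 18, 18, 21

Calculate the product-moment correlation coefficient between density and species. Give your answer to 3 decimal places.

n = 8, Σx = 1019, Σy = 146, Σx² = 165953, Σy² = 2692, Σxy = 19195
nΣxy − ΣxΣy = 153560 − 148774 = 4786
nΣx² − (Σx)² = 1327624 − 1038361 = 289263; nΣy² − (Σy)² = 21536 − 21316 = 220
r = 4786 / √(289263 × 220) = 4786 / 7977.3341 ≈ 0.600

0.600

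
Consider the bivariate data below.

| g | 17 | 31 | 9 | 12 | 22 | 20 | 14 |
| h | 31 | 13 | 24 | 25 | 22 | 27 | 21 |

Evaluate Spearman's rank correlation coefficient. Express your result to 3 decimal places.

Rank g: 4, 7, 1, 2, 6, 5, 3
Rank h: 7, 1, 4, 5, 3, 6, 2
d = rank(g) − rank(h): -3, 6, -3, -3, 3, -1, 1; Σd² = 74
ρ = 1 − 6Σd² / [n(n²−1)] = 1 − 6×74 / (7×48) = 1 − 444/336 ≈ -0.321

-0.321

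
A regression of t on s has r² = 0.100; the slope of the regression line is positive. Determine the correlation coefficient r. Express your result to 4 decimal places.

|r| = √0.100 = 0.3162
The association is positive, so r = 0.3162.

0.3162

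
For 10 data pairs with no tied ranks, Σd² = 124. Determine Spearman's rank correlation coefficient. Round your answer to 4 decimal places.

0.2485

ρ = 1 − 6Σd² / [n(n²−1)] = 1 − 6×124 / (10×99)
  = 1 − 744/990 = 1 − 0.75152 ≈ 0.2485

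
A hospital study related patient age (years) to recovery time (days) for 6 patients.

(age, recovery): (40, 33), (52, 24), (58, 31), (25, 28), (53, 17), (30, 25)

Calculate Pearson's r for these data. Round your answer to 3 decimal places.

n = 6, Σx = 258, Σy = 158, Σx² = 12002, Σy² = 4324, Σxy = 6717
nΣxy − ΣxΣy = 40302 − 40764 = -462
nΣx² − (Σx)² = 72012 − 66564 = 5448; nΣy² − (Σy)² = 25944 − 24964 = 980
r = -462 / √(5448 × 980) = -462 / 2310.6363 ≈ -0.200

-0.200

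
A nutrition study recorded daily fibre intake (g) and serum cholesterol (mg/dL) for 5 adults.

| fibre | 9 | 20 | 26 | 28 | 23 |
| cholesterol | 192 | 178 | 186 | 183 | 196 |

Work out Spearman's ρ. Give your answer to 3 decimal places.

Rank fibre: 1, 2, 4, 5, 3
Rank cholesterol: 4, 1, 3, 2, 5
d = rank(fibre) − rank(cholesterol): -3, 1, 1, 3, -2; Σd² = 24
ρ = 1 − 6Σd² / [n(n²−1)] = 1 − 6×24 / (5×24) = 1 − 144/120 ≈ -0.200

-0.200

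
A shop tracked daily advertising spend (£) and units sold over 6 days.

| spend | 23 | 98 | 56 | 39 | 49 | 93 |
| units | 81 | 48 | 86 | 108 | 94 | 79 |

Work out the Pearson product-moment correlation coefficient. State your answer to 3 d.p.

-0.684

n = 6, Σx = 358, Σy = 496, Σx² = 25840, Σy² = 43002, Σxy = 27548
nΣxy − ΣxΣy = 165288 − 177568 = -12280
nΣx² − (Σx)² = 155040 − 128164 = 26876; nΣy² − (Σy)² = 258012 − 246016 = 11996
r = -12280 / √(26876 × 11996) = -12280 / 17955.6257 ≈ -0.684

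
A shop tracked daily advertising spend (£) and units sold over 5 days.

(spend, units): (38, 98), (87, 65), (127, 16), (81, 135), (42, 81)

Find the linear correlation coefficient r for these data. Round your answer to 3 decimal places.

-0.606

n = 5, Σx = 375, Σy = 395, Σx² = 33467, Σy² = 38871, Σxy = 25748
nΣxy − ΣxΣy = 128740 − 148125 = -19385
nΣx² − (Σx)² = 167335 − 140625 = 26710; nΣy² − (Σy)² = 194355 − 156025 = 38330
r = -19385 / √(26710 × 38330) = -19385 / 31996.7858 ≈ -0.606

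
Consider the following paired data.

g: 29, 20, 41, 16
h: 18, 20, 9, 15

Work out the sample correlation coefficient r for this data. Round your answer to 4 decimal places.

-0.7019

n = 4, Σg = 106, Σh = 62, Σg² = 3178, Σh² = 1030, Σgh = 1531
nΣgh − ΣgΣh = 6124 − 6572 = -448
nΣg² − (Σg)² = 12712 − 11236 = 1476; nΣh² − (Σh)² = 4120 − 3844 = 276
r = -448 / √(1476 × 276) = -448 / 638.2601 ≈ -0.7019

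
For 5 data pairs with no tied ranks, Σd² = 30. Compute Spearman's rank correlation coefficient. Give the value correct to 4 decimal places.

ρ = 1 − 6Σd² / [n(n²−1)] = 1 − 6×30 / (5×24)
  = 1 − 180/120 = 1 − 1.50000 ≈ -0.5000

-0.5000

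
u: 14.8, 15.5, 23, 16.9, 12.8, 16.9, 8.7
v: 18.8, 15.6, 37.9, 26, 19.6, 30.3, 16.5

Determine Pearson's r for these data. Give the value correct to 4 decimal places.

n = 7, Σu = 108.6, Σv = 164.7, Σu² = 1799.04, Σv² = 4283.71, Σuv = 2737.64
nΣuv − ΣuΣv = 19163.48 − 17886.42 = 1277.06
nΣu² − (Σu)² = 12593.28 − 11793.96 = 799.32; nΣv² − (Σv)² = 29985.97 − 27126.09 = 2859.88
r = 1277.06 / √(799.32 × 2859.88) = 1277.06 / 1511.9389 ≈ 0.8447

0.8447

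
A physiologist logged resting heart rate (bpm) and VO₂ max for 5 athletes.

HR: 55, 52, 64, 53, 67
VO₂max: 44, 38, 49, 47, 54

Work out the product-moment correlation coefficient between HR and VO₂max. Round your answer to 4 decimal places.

0.8534

n = 5, Σx = 291, Σy = 232, Σx² = 17123, Σy² = 10906, Σxy = 13641
nΣxy − ΣxΣy = 68205 − 67512 = 693
nΣx² − (Σx)² = 85615 − 84681 = 934; nΣy² − (Σy)² = 54530 − 53824 = 706
r = 693 / √(934 × 706) = 693 / 812.0369 ≈ 0.8534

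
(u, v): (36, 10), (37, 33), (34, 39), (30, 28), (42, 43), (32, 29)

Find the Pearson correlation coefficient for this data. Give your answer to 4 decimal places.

n = 6, Σu = 211, Σv = 182, Σu² = 7509, Σv² = 6184, Σuv = 6481
nΣuv − ΣuΣv = 38886 − 38402 = 484
nΣu² − (Σu)² = 45054 − 44521 = 533; nΣv² − (Σv)² = 37104 − 33124 = 3980
r = 484 / √(533 × 3980) = 484 / 1456.4821 ≈ 0.3323

0.3323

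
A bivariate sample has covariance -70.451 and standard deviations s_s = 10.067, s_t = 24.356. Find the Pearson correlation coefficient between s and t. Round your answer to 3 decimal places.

-0.287

r = Cov(s,t) / (s_s · s_t) = -70.451 / (10.067 × 24.356)
  = -70.451 / 245.1919 ≈ -0.287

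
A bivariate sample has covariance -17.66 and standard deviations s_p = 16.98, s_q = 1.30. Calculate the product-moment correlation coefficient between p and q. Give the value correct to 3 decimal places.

-0.800

r = Cov(p,q) / (s_p · s_q) = -17.66 / (16.98 × 1.30)
  = -17.66 / 22.0740 ≈ -0.800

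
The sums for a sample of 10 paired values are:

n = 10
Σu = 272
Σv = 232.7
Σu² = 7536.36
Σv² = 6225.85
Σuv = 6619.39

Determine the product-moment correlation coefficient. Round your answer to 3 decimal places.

r = (nΣuv − ΣuΣv) / √[(nΣu² − (Σu)²)(nΣv² − (Σv)²)]
Numerator: 10×6619.39 − 272×232.7 = 2899.5
Denominator: √[(75363.6 − 73984)(62258.5 − 54149.29)] = √[1379.6 × 8109.21] = 3344.7670
r = 2899.5 / 3344.7670 ≈ 0.867

0.867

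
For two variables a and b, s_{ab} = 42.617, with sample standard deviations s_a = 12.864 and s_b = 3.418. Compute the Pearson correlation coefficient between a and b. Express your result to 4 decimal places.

0.9692

r = Cov(a,b) / (s_a · s_b) = 42.617 / (12.864 × 3.418)
  = 42.617 / 43.9692 ≈ 0.9692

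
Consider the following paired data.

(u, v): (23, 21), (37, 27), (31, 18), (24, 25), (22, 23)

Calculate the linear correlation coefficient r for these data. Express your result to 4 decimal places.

n = 5, Σu = 137, Σv = 114, Σu² = 3919, Σv² = 2648, Σuv = 3146
nΣuv − ΣuΣv = 15730 − 15618 = 112
nΣu² − (Σu)² = 19595 − 18769 = 826; nΣv² − (Σv)² = 13240 − 12996 = 244
r = 112 / √(826 × 244) = 112 / 448.9365 ≈ 0.2495

0.2495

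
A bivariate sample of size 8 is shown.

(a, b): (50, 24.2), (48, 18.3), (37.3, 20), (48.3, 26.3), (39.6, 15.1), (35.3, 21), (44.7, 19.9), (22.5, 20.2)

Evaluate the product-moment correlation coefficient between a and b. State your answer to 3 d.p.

0.321

n = 8, Σa = 325.7, Σb = 165, Σa² = 13846.77, Σb² = 3485.28, Σab = 6787.98
nΣab − ΣaΣb = 54303.84 − 53740.5 = 563.34
nΣa² − (Σa)² = 110774.16 − 106080.49 = 4693.67; nΣb² − (Σb)² = 27882.24 − 27225 = 657.24
r = 563.34 / √(4693.67 × 657.24) = 563.34 / 1756.3791 ≈ 0.321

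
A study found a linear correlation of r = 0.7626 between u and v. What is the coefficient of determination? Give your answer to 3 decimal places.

0.582

r² = (0.7626)² = 0.582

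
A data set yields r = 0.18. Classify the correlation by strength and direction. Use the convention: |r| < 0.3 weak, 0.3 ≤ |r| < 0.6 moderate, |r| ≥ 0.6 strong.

weak positive

r = 0.18 > 0 so the relationship is positive.
|r| = 0.18, which falls in the weak range.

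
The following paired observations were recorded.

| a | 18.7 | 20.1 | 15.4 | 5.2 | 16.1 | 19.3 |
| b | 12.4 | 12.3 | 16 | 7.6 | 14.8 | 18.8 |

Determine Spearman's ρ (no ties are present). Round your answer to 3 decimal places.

0.200

Rank a: 4, 6, 2, 1, 3, 5
Rank b: 3, 2, 5, 1, 4, 6
d = rank(a) − rank(b): 1, 4, -3, 0, -1, -1; Σd² = 28
ρ = 1 − 6Σd² / [n(n²−1)] = 1 − 6×28 / (6×35) = 1 − 168/210 ≈ 0.200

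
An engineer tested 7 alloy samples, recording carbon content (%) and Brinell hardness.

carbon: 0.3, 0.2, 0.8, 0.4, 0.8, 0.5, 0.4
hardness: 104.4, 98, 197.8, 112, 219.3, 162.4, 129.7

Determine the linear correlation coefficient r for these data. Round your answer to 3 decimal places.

n = 7, Σx = 3.4, Σy = 1023.6, Σx² = 1.98, Σy² = 163460.54, Σxy = 562.48
nΣxy − ΣxΣy = 3937.36 − 3480.24 = 457.12
nΣx² − (Σx)² = 13.86 − 11.56 = 2.3; nΣy² − (Σy)² = 1144223.78 − 1047756.96 = 96466.82
r = 457.12 / √(2.3 × 96466.82) = 457.12 / 471.0347 ≈ 0.970

0.970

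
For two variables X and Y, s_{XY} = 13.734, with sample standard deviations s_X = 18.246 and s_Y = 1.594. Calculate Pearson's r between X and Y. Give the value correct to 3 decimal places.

0.472

r = Cov(X,Y) / (s_X · s_Y) = 13.734 / (18.246 × 1.594)
  = 13.734 / 29.0841 ≈ 0.472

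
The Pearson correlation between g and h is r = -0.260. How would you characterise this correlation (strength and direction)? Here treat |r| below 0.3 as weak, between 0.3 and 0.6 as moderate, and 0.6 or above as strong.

r = -0.260 < 0 so the relationship is negative.
|r| = 0.260, which falls in the weak range.

weak negative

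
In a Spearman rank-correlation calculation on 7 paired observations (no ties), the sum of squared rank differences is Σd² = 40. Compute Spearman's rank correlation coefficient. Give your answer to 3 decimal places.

ρ = 1 − 6Σd² / [n(n²−1)] = 1 − 6×40 / (7×48)
  = 1 − 240/336 = 1 − 0.7143 ≈ 0.286

0.286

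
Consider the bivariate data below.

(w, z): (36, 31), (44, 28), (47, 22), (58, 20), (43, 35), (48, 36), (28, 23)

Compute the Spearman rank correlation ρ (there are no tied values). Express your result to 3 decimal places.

-0.214

Rank w: 2, 4, 5, 7, 3, 6, 1
Rank z: 5, 4, 2, 1, 6, 7, 3
d = rank(w) − rank(z): -3, 0, 3, 6, -3, -1, -2; Σd² = 68
ρ = 1 − 6Σd² / [n(n²−1)] = 1 − 6×68 / (7×48) = 1 − 408/336 ≈ -0.214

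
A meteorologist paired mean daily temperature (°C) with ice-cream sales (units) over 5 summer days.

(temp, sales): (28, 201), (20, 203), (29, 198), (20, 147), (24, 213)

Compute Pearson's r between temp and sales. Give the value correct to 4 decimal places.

n = 5, Σx = 121, Σy = 962, Σx² = 3001, Σy² = 187792, Σxy = 23482
nΣxy − ΣxΣy = 117410 − 116402 = 1008
nΣx² − (Σx)² = 15005 − 14641 = 364; nΣy² − (Σy)² = 938960 − 925444 = 13516
r = 1008 / √(364 × 13516) = 1008 / 2218.0676 ≈ 0.4544

0.4544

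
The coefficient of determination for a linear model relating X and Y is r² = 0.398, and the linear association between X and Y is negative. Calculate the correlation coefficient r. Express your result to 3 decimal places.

-0.631

|r| = √0.398 = 0.631
The association is negative, so r = −0.631.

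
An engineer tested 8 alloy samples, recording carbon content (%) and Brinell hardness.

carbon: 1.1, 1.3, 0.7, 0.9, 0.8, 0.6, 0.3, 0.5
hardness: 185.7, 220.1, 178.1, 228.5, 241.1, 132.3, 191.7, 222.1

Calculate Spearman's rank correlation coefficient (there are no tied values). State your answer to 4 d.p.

0.1905

Rank carbon: 7, 8, 4, 6, 5, 3, 1, 2
Rank hardness: 3, 5, 2, 7, 8, 1, 4, 6
d = rank(carbon) − rank(hardness): 4, 3, 2, -1, -3, 2, -3, -4; Σd² = 68
ρ = 1 − 6Σd² / [n(n²−1)] = 1 − 6×68 / (8×63) = 1 − 408/504 ≈ 0.1905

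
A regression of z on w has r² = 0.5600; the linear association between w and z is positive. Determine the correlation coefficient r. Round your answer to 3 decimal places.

0.748

|r| = √0.5600 = 0.748
The association is positive, so r = 0.748.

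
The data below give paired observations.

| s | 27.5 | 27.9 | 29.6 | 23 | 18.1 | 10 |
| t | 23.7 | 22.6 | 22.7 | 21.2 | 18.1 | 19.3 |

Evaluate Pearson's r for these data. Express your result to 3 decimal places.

n = 6, Σs = 136.1, Σt = 127.6, Σs² = 3367.43, Σt² = 2737.28, Σst = 2962.42
nΣst − ΣsΣt = 17774.52 − 17366.36 = 408.16
nΣs² − (Σs)² = 20204.58 − 18523.21 = 1681.37; nΣt² − (Σt)² = 16423.68 − 16281.76 = 141.92
r = 408.16 / √(1681.37 × 141.92) = 408.16 / 488.4875 ≈ 0.836

0.836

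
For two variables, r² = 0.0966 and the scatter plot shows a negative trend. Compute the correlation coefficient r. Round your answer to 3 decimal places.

|r| = √0.0966 = 0.311
The association is negative, so r = −0.311.

-0.311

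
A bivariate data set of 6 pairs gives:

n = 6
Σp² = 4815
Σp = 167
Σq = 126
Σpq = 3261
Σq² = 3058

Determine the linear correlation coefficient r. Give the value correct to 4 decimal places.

r = (nΣpq − ΣpΣq) / √[(nΣp² − (Σp)²)(nΣq² − (Σq)²)]
Numerator: 6×3261 − 167×126 = -1476
Denominator: √[(28890 − 27889)(18348 − 15876)] = √[1001 × 2472] = 1573.0455
r = -1476 / 1573.0455 ≈ -0.9383

-0.9383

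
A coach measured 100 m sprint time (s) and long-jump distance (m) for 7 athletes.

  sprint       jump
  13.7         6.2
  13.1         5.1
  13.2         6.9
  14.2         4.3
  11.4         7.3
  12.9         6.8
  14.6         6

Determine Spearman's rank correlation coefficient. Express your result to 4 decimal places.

-0.6429

Rank sprint: 5, 3, 4, 6, 1, 2, 7
Rank jump: 4, 2, 6, 1, 7, 5, 3
d = rank(sprint) − rank(jump): 1, 1, -2, 5, -6, -3, 4; Σd² = 92
ρ = 1 − 6Σd² / [n(n²−1)] = 1 − 6×92 / (7×48) = 1 − 552/336 ≈ -0.6429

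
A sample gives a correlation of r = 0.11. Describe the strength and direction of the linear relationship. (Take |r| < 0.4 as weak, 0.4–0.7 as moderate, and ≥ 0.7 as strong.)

weak positive

r = 0.11 > 0 so the relationship is positive.
|r| = 0.11, which falls in the weak range.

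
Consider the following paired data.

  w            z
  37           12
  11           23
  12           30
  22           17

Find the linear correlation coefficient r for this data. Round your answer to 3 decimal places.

-0.889

n = 4, Σw = 82, Σz = 82, Σw² = 2118, Σz² = 1862, Σwz = 1431
nΣwz − ΣwΣz = 5724 − 6724 = -1000
nΣw² − (Σw)² = 8472 − 6724 = 1748; nΣz² − (Σz)² = 7448 − 6724 = 724
r = -1000 / √(1748 × 724) = -1000 / 1124.9676 ≈ -0.889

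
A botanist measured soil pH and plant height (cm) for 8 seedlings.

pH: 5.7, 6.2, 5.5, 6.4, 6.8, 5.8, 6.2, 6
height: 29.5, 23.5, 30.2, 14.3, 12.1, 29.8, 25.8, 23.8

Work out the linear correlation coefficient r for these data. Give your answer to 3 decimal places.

-0.926

n = 8, Σx = 48.6, Σy = 189, Σx² = 296.46, Σy² = 4805.56, Σxy = 1129.35
nΣxy − ΣxΣy = 9034.8 − 9185.4 = -150.6
nΣx² − (Σx)² = 2371.68 − 2361.96 = 9.72; nΣy² − (Σy)² = 38444.48 − 35721 = 2723.48
r = -150.6 / √(9.72 × 2723.48) = -150.6 / 162.7029 ≈ -0.926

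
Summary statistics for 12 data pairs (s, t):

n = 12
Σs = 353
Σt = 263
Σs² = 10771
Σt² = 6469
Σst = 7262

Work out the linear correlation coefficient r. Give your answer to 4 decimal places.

-0.9087

r = (nΣst − ΣsΣt) / √[(nΣs² − (Σs)²)(nΣt² − (Σt)²)]
Numerator: 12×7262 − 353×263 = -5695
Denominator: √[(129252 − 124609)(77628 − 69169)] = √[4643 × 8459] = 6266.9879
r = -5695 / 6266.9879 ≈ -0.9087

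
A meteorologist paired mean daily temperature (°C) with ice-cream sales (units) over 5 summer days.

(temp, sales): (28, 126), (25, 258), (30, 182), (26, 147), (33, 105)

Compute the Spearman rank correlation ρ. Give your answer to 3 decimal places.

-0.700

Rank temp: 3, 1, 4, 2, 5
Rank sales: 2, 5, 4, 3, 1
d = rank(temp) − rank(sales): 1, -4, 0, -1, 4; Σd² = 34
ρ = 1 − 6Σd² / [n(n²−1)] = 1 − 6×34 / (5×24) = 1 − 204/120 ≈ -0.700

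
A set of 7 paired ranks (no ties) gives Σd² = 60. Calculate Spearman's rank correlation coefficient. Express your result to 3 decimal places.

ρ = 1 − 6Σd² / [n(n²−1)] = 1 − 6×60 / (7×48)
  = 1 − 360/336 = 1 − 1.0714 ≈ -0.071

-0.071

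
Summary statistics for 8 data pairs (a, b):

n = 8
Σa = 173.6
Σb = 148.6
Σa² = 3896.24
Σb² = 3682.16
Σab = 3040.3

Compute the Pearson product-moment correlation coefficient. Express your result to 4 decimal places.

-0.5342

r = (nΣab − ΣaΣb) / √[(nΣa² − (Σa)²)(nΣb² − (Σb)²)]
Numerator: 8×3040.3 − 173.6×148.6 = -1474.56
Denominator: √[(31169.92 − 30136.96)(29457.28 − 22081.96)] = √[1032.96 × 7375.32] = 2760.1468
r = -1474.56 / 2760.1468 ≈ -0.5342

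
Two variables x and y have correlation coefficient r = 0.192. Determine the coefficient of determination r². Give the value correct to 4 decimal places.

r² = (0.192)² = 0.0369

0.0369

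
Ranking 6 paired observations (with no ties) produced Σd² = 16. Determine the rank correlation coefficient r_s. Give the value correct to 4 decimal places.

0.5429

ρ = 1 − 6Σd² / [n(n²−1)] = 1 − 6×16 / (6×35)
  = 1 − 96/210 = 1 − 0.45714 ≈ 0.5429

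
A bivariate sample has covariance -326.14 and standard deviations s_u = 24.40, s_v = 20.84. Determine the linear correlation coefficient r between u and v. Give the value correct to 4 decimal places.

-0.6414

r = Cov(u,v) / (s_u · s_v) = -326.14 / (24.40 × 20.84)
  = -326.14 / 508.4960 ≈ -0.6414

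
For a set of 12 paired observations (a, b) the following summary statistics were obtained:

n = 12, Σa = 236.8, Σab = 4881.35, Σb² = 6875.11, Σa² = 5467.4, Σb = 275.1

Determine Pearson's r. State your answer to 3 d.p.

r = (nΣab − ΣaΣb) / √[(nΣa² − (Σa)²)(nΣb² − (Σb)²)]
Numerator: 12×4881.35 − 236.8×275.1 = -6567.48
Denominator: √[(65608.8 − 56074.24)(82501.32 − 75680.01)] = √[9534.56 × 6821.31] = 8064.6258
r = -6567.48 / 8064.6258 ≈ -0.814

-0.814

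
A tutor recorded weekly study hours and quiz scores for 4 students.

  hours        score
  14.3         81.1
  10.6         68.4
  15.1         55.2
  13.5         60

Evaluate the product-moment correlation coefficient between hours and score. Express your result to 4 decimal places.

n = 4, Σx = 53.5, Σy = 264.7, Σx² = 727.11, Σy² = 17902.81, Σxy = 3528.29
nΣxy − ΣxΣy = 14113.16 − 14161.45 = -48.29
nΣx² − (Σx)² = 2908.44 − 2862.25 = 46.19; nΣy² − (Σy)² = 71611.24 − 70066.09 = 1545.15
r = -48.29 / √(46.19 × 1545.15) = -48.29 / 267.1525 ≈ -0.1808

-0.1808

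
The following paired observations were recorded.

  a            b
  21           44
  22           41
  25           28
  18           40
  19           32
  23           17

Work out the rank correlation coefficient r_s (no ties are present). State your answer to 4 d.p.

Rank a: 3, 4, 6, 1, 2, 5
Rank b: 6, 5, 2, 4, 3, 1
d = rank(a) − rank(b): -3, -1, 4, -3, -1, 4; Σd² = 52
ρ = 1 − 6Σd² / [n(n²−1)] = 1 − 6×52 / (6×35) = 1 − 312/210 ≈ -0.4857

-0.4857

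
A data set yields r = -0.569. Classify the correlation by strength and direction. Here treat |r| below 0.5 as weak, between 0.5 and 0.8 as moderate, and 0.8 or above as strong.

r = -0.569 < 0 so the relationship is negative.
|r| = 0.569, which falls in the moderate range.

moderate negative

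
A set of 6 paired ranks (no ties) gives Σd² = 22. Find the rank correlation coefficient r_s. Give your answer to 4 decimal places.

0.3714

ρ = 1 − 6Σd² / [n(n²−1)] = 1 − 6×22 / (6×35)
  = 1 − 132/210 = 1 − 0.62857 ≈ 0.3714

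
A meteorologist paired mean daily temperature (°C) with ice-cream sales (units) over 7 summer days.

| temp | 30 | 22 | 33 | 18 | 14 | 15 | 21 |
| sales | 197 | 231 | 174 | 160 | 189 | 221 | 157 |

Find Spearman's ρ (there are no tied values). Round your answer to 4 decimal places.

0.0000

Rank temp: 6, 5, 7, 3, 1, 2, 4
Rank sales: 5, 7, 3, 2, 4, 6, 1
d = rank(temp) − rank(sales): 1, -2, 4, 1, -3, -4, 3; Σd² = 56
ρ = 1 − 6Σd² / [n(n²−1)] = 1 − 6×56 / (7×48) = 1 − 336/336 ≈ 0.0000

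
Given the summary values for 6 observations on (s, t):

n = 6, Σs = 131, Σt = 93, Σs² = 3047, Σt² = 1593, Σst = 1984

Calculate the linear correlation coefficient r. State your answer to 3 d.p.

-0.276

r = (nΣst − ΣsΣt) / √[(nΣs² − (Σs)²)(nΣt² − (Σt)²)]
Numerator: 6×1984 − 131×93 = -279
Denominator: √[(18282 − 17161)(9558 − 8649)] = √[1121 × 909] = 1009.4499
r = -279 / 1009.4499 ≈ -0.276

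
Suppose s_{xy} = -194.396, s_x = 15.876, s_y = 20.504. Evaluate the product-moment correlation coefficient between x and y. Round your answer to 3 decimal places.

-0.597

r = Cov(x,y) / (s_x · s_y) = -194.396 / (15.876 × 20.504)
  = -194.396 / 325.5215 ≈ -0.597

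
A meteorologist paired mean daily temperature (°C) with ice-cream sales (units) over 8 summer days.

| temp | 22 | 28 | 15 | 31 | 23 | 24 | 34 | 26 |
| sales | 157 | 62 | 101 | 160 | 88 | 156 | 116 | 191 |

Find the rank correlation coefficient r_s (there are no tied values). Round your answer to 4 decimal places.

Rank temp: 2, 6, 1, 7, 3, 4, 8, 5
Rank sales: 6, 1, 3, 7, 2, 5, 4, 8
d = rank(temp) − rank(sales): -4, 5, -2, 0, 1, -1, 4, -3; Σd² = 72
ρ = 1 − 6Σd² / [n(n²−1)] = 1 − 6×72 / (8×63) = 1 − 432/504 ≈ 0.1429

0.1429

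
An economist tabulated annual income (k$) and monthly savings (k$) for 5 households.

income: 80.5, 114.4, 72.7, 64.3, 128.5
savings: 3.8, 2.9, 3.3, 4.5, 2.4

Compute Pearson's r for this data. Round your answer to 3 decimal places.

n = 5, Σx = 460.4, Σy = 16.9, Σx² = 45499.64, Σy² = 59.75, Σxy = 1475.32
nΣxy − ΣxΣy = 7376.6 − 7780.76 = -404.16
nΣx² − (Σx)² = 227498.2 − 211968.16 = 15530.04; nΣy² − (Σy)² = 298.75 − 285.61 = 13.14
r = -404.16 / √(15530.04 × 13.14) = -404.16 / 451.7352 ≈ -0.895

-0.895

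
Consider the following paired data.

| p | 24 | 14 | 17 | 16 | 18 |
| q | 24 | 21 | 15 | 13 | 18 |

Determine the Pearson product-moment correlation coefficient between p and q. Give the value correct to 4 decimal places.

n = 5, Σp = 89, Σq = 91, Σp² = 1641, Σq² = 1735, Σpq = 1657
nΣpq − ΣpΣq = 8285 − 8099 = 186
nΣp² − (Σp)² = 8205 − 7921 = 284; nΣq² − (Σq)² = 8675 − 8281 = 394
r = 186 / √(284 × 394) = 186 / 334.5086 ≈ 0.5560

0.5560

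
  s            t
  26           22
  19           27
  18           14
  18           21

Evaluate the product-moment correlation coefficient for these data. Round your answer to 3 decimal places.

n = 4, Σs = 81, Σt = 84, Σs² = 1685, Σt² = 1850, Σst = 1715
nΣst − ΣsΣt = 6860 − 6804 = 56
nΣs² − (Σs)² = 6740 − 6561 = 179; nΣt² − (Σt)² = 7400 − 7056 = 344
r = 56 / √(179 × 344) = 56 / 248.1451 ≈ 0.226

0.226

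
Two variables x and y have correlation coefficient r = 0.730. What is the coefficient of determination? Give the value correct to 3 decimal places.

0.533

r² = (0.730)² = 0.533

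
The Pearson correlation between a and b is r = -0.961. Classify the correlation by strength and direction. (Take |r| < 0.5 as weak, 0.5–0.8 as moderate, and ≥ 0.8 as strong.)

r = -0.961 < 0 so the relationship is negative.
|r| = 0.961, which falls in the strong range.

strong negative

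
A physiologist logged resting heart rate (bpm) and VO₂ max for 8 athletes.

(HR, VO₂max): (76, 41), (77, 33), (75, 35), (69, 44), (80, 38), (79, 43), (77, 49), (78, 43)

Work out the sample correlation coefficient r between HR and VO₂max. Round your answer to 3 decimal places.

n = 8, Σx = 611, Σy = 326, Σx² = 46745, Σy² = 13474, Σxy = 24882
nΣxy − ΣxΣy = 199056 − 199186 = -130
nΣx² − (Σx)² = 373960 − 373321 = 639; nΣy² − (Σy)² = 107792 − 106276 = 1516
r = -130 / √(639 × 1516) = -130 / 984.2378 ≈ -0.132

-0.132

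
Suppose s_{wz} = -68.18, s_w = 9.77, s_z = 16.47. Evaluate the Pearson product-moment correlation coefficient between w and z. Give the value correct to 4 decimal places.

r = Cov(w,z) / (s_w · s_z) = -68.18 / (9.77 × 16.47)
  = -68.18 / 160.9119 ≈ -0.4237

-0.4237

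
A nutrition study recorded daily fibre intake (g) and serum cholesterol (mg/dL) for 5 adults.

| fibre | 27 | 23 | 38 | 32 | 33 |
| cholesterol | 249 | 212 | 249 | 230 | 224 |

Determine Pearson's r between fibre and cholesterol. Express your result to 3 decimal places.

0.522

n = 5, Σx = 153, Σy = 1164, Σx² = 4815, Σy² = 272022, Σxy = 35813
nΣxy − ΣxΣy = 179065 − 178092 = 973
nΣx² − (Σx)² = 24075 − 23409 = 666; nΣy² − (Σy)² = 1360110 − 1354896 = 5214
r = 973 / √(666 × 5214) = 973 / 1863.4710 ≈ 0.522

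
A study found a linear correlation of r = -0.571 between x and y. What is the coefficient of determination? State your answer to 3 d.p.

r² = (-0.571)² = 0.326

0.326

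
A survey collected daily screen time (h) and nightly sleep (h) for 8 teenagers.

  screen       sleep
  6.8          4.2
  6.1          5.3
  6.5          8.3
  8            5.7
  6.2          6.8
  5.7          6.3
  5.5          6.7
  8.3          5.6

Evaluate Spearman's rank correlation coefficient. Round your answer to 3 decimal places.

Rank screen: 6, 3, 5, 7, 4, 2, 1, 8
Rank sleep: 1, 2, 8, 4, 7, 5, 6, 3
d = rank(screen) − rank(sleep): 5, 1, -3, 3, -3, -3, -5, 5; Σd² = 112
ρ = 1 − 6Σd² / [n(n²−1)] = 1 − 6×112 / (8×63) = 1 − 672/504 ≈ -0.333

-0.333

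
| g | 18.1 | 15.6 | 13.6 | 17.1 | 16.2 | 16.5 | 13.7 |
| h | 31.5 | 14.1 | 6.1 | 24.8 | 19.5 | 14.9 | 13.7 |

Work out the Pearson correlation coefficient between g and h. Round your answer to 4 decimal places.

0.8870

n = 7, Σg = 110.8, Σh = 124.6, Σg² = 1770.72, Σh² = 2633.26, Σgh = 2046.59
nΣgh − ΣgΣh = 14326.13 − 13805.68 = 520.45
nΣg² − (Σg)² = 12395.04 − 12276.64 = 118.4; nΣh² − (Σh)² = 18432.82 − 15525.16 = 2907.66
r = 520.45 / √(118.4 × 2907.66) = 520.45 / 586.7427 ≈ 0.8870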